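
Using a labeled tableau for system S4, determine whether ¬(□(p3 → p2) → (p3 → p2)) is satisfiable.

Unsatisfiable (every branch closes)

1. ¬(□(p3 → p2) → (p3 → p2)), w0
2. □(p3 → p2), w0
3. ¬(p3 → p2), w0
4. p3, w0
5. ¬p2, w0
6. p3 → p2, w0
7. p2, w0
Accessibility: w0Rw0
Branch closes: p2 and ¬p2 both at w0.
All branches of the tableau close; one closing branch shown above.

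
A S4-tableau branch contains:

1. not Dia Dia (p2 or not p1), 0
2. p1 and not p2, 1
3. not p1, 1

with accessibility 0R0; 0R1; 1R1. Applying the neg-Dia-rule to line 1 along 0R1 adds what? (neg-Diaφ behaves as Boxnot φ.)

neg-Diaφ behaves as Boxnot φ: propagate the negated body to each accessible world.

not Dia (p2 or not p1), 1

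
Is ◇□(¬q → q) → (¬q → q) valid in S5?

Tableau for the negation ¬(◇□(¬q → q) → (¬q → q)):
1. ¬(◇□(¬q → q) → (¬q → q)), w0
2. ◇□(¬q → q), w0   [¬→-rule on 1]
3. ¬(¬q → q), w0   [¬→-rule on 1]
4. ¬q, w0   [¬→-rule on 3]
5. □(¬q → q), w1   [◇-rule on 2: fresh world w1, w0Rw1]
6. ¬q → q, w0   [□-rule on 5 via w1Rw0]
7. ¬q → q, w1   [□-rule on 5 via w1Rw1]
8. q, w0   [→-rule on 6 (branches; this branch)]
Accessibility: w0Rw0, w0Rw1, w1Rw0, w1Rw1
Branch closes: q and ¬q both at w0.
Every branch of the negation's tableau closes; the branch above is one of them.

Yes, valid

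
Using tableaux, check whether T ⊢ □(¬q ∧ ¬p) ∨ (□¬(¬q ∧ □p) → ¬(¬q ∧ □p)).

Valid

Tableau for the negation ¬(□(¬q ∧ ¬p) ∨ (□¬(¬q ∧ □p) → ¬(¬q ∧ □p))):
1. ¬(□(¬q ∧ ¬p) ∨ (□¬(¬q ∧ □p) → ¬(¬q ∧ □p))), w0
2. ¬□(¬q ∧ ¬p), w0   [¬∨-rule on 1]
3. ¬(□¬(¬q ∧ □p) → ¬(¬q ∧ □p)), w0   [¬∨-rule on 1]
4. □¬(¬q ∧ □p), w0   [¬→-rule on 3]
5. ¬q ∧ □p, w0   [¬→-rule on 3]
6. ¬q, w0   [∧-rule on 5]
7. □p, w0   [∧-rule on 5]
8. ¬(¬q ∧ □p), w0   [□-rule on 4 via w0Rw0]
9. p, w0   [□-rule on 7 via w0Rw0]
10. ¬□p, w0   [¬∧-rule on 8 (branches; this branch)]
11. ¬(¬q ∧ ¬p), w1   [¬□-rule on 2: fresh world w1, w0Rw1]
12. ¬(¬q ∧ □p), w1   [□-rule on 4 via w0Rw1]
13. p, w1   [□-rule on 7 via w0Rw1]
14. ¬□p, w1   [¬∧-rule on 12 (branches; this branch)]
15. ¬p, w2   [¬□-rule on 10: fresh world w2, w0Rw2]
16. ¬(¬q ∧ □p), w2   [□-rule on 4 via w0Rw2]
17. p, w2   [□-rule on 7 via w0Rw2]
Accessibility: w0Rw0, w0Rw1, w0Rw2, w1Rw1, w2Rw2
Branch closes: p and ¬p both at w2.
Every branch of the negation's tableau closes; the branch above is one of them.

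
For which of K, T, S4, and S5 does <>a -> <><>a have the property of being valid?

T-tableau for the negation ~(<>a -> <><>a):
1. ~(<>a -> <><>a), 0
2. <>a, 0   [~->-rule on 1]
3. ~<><>a, 0   [~->-rule on 1]
4. ~<>a, 0   [~<>-rule on 3 via 0R0]
5. ~a, 0   [~<>-rule on 4 via 0R0]
6. a, 1   [<>-rule on 2: fresh world 1, 0R1]
7. ~<>a, 1   [~<>-rule on 3 via 0R1]
8. ~a, 1   [~<>-rule on 4 via 0R1]
Accessibility: 0R0, 0R1, 1R1
Branch closes: a and ~a both at 1.
Every branch closes (one shown): valid in T, hence also in S4, S5 (every theorem of T is a theorem of S4 and S5).
K-tableau for the negation ~(<>a -> <><>a):
1. ~(<>a -> <><>a), 0
2. <>a, 0   [~->-rule on 1]
3. ~<><>a, 0   [~->-rule on 1]
4. a, 1   [<>-rule on 2: fresh world 1, 0R1]
5. ~<>a, 1   [~<>-rule on 3 via 0R1]
Accessibility: 0R1
Complete open branch: countermodel on a K-frame, so not valid in K.

T, S4, S5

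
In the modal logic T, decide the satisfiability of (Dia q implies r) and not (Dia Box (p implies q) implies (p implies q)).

Satisfiable

1. (Dia q implies r) and not (Dia Box (p implies q) implies (p implies q)), w0
2. Dia q implies r, w0
3. not (Dia Box (p implies q) implies (p implies q)), w0
4. Dia Box (p implies q), w0
5. not (p implies q), w0
6. p, w0
7. not q, w0
8. r, w0
9. Box (p implies q), w1
10. p implies q, w1
11. q, w1
Accessibility: w0Rw0, w0Rw1, w1Rw1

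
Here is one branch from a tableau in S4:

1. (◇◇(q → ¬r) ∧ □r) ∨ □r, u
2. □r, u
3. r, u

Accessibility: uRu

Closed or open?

No, open

No atom appears with both signs at the same world.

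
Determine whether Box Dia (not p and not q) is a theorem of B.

Tableau for the negation not Box Dia (not p and not q):
1. not Box Dia (not p and not q), u
2. not Dia (not p and not q), v
3. not (not p and not q), u
4. not (not p and not q), v
5. q, u
6. q, v
Accessibility: uRu, uRv, vRu, vRv
The negation has an open branch (countermodel exists).

No, not valid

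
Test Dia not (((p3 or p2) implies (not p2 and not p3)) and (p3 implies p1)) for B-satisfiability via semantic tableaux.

1. Dia not (((p3 or p2) implies (not p2 and not p3)) and (p3 implies p1)), 0
2. not (((p3 or p2) implies (not p2 and not p3)) and (p3 implies p1)), 1
3. not (p3 implies p1), 1
4. p3, 1
5. not p1, 1
Accessibility: 0R0, 0R1, 1R0, 1R1

Yes, satisfiable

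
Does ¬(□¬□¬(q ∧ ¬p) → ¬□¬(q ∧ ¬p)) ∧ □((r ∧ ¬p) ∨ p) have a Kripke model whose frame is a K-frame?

1. ¬(□¬□¬(q ∧ ¬p) → ¬□¬(q ∧ ¬p)) ∧ □((r ∧ ¬p) ∨ p), u
2. ¬(□¬□¬(q ∧ ¬p) → ¬□¬(q ∧ ¬p)), u
3. □((r ∧ ¬p) ∨ p), u
4. □¬□¬(q ∧ ¬p), u
5. □¬(q ∧ ¬p), u

Yes, satisfiable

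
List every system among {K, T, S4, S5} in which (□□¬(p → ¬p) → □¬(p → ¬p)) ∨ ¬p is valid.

T-tableau for the negation ¬((□□¬(p → ¬p) → □¬(p → ¬p)) ∨ ¬p):
1. ¬((□□¬(p → ¬p) → □¬(p → ¬p)) ∨ ¬p), w0
2. ¬(□□¬(p → ¬p) → □¬(p → ¬p)), w0
3. p, w0
4. □□¬(p → ¬p), w0
5. ¬□¬(p → ¬p), w0
6. □¬(p → ¬p), w0
7. ¬(p → ¬p), w0
8. p → ¬p, w1
9. □¬(p → ¬p), w1
10. ¬(p → ¬p), w1
11. p, w1
12. ¬p, w1
Accessibility: w0Rw0, w0Rw1, w1Rw1
Branch closes: p and ¬p both at w1.
Every branch closes (one shown): valid in T, hence also in S4, S5 (every theorem of T is a theorem of S4 and S5).
K-tableau for the negation ¬((□□¬(p → ¬p) → □¬(p → ¬p)) ∨ ¬p):
1. ¬((□□¬(p → ¬p) → □¬(p → ¬p)) ∨ ¬p), w0
2. ¬(□□¬(p → ¬p) → □¬(p → ¬p)), w0
3. p, w0
4. □□¬(p → ¬p), w0
5. ¬□¬(p → ¬p), w0
6. p → ¬p, w1
7. □¬(p → ¬p), w1
8. ¬p, w1
Accessibility: w0Rw1
Complete open branch: countermodel on a K-frame, so not valid in K.

T, S4, S5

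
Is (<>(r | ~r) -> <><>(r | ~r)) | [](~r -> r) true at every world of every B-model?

Valid in B

Tableau for the negation ~((<>(r | ~r) -> <><>(r | ~r)) | [](~r -> r)):
1. ~((<>(r | ~r) -> <><>(r | ~r)) | [](~r -> r)), w0
2. ~(<>(r | ~r) -> <><>(r | ~r)), w0   [~|-rule on 1]
3. ~[](~r -> r), w0   [~|-rule on 1]
4. <>(r | ~r), w0   [~->-rule on 2]
5. ~<><>(r | ~r), w0   [~->-rule on 2]
6. ~<>(r | ~r), w0   [~<>-rule on 5 via w0Rw0]
7. ~(r | ~r), w0   [~<>-rule on 6 via w0Rw0]
8. ~r, w0   [~|-rule on 7]
9. r, w0   [~|-rule on 7]
Accessibility: w0Rw0
Branch closes: r and ~r both at w0.
All branches of the negation close; one closing branch shown above.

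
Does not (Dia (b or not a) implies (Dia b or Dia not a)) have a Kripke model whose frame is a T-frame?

No, unsatisfiable

1. not (Dia (b or not a) implies (Dia b or Dia not a)), 0
2. Dia (b or not a), 0
3. not (Dia b or Dia not a), 0
4. not Dia b, 0
5. not Dia not a, 0
6. not b, 0
7. a, 0
8. b or not a, 1
9. not b, 1
10. a, 1
11. not a, 1
Accessibility: 0R0, 0R1, 1R1
Branch closes: a and not a both at 1.
Every branch closes; the branch above is one of them.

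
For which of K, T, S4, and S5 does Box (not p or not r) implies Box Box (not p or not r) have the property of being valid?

S4-tableau for the negation not (Box (not p or not r) implies Box Box (not p or not r)):
1. not (Box (not p or not r) implies Box Box (not p or not r)), w0
2. Box (not p or not r), w0
3. not Box Box (not p or not r), w0
4. not p or not r, w0
5. not r, w0
6. not Box (not p or not r), w1
7. not p or not r, w1
8. not r, w1
9. not (not p or not r), w2
10. p, w2
11. r, w2
12. not p or not r, w2
13. not r, w2
Accessibility: w0Rw0, w0Rw1, w0Rw2, w1Rw1, w1Rw2, w2Rw2
Branch closes: r and not r both at w2.
Every branch closes (one shown): valid in S4, hence also in S5 (every theorem of S4 is a theorem of S5).
T-tableau for the negation not (Box (not p or not r) implies Box Box (not p or not r)):
1. not (Box (not p or not r) implies Box Box (not p or not r)), w0
2. Box (not p or not r), w0
3. not Box Box (not p or not r), w0
4. not p or not r, w0
5. not r, w0
6. not Box (not p or not r), w1
7. not p or not r, w1
8. not r, w1
9. not (not p or not r), w2
10. p, w2
11. r, w2
Accessibility: w0Rw0, w0Rw1, w1Rw1, w1Rw2, w2Rw2
Complete open branch: countermodel on a T-frame, so not valid in T, nor in K (the same frame is also a K-frame).

S4, S5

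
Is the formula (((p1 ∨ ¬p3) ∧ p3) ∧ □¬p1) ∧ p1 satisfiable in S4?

No, unsatisfiable

1. (((p1 ∨ ¬p3) ∧ p3) ∧ □¬p1) ∧ p1, 0
2. ((p1 ∨ ¬p3) ∧ p3) ∧ □¬p1, 0   [∧-rule on 1]
3. p1, 0   [∧-rule on 1]
4. (p1 ∨ ¬p3) ∧ p3, 0   [∧-rule on 2]
5. □¬p1, 0   [∧-rule on 2]
6. p1 ∨ ¬p3, 0   [∧-rule on 4]
7. p3, 0   [∧-rule on 4]
8. ¬p1, 0   [□-rule on 5 via 0R0]
Accessibility: 0R0
Branch closes: p1 and ¬p1 both at 0.
Every branch closes; the branch above is one of them.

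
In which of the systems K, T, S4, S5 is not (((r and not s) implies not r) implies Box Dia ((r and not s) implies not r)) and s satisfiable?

K, T, S4

S4-tableau for the formula:
1. not (((r and not s) implies not r) implies Box Dia ((r and not s) implies not r)) and s, w0
2. not (((r and not s) implies not r) implies Box Dia ((r and not s) implies not r)), w0
3. s, w0
4. (r and not s) implies not r, w0
5. not Box Dia ((r and not s) implies not r), w0
6. not r, w0
7. not Dia ((r and not s) implies not r), w1
8. not ((r and not s) implies not r), w1
9. r and not s, w1
10. r, w1
11. not s, w1
Accessibility: w0Rw0, w0Rw1, w1Rw1
Complete open branch: satisfiable in S4, hence also in K, T (this S4-model is also a K-model and a T-model).
S5-tableau for the formula:
1. not (((r and not s) implies not r) implies Box Dia ((r and not s) implies not r)) and s, w0
2. not (((r and not s) implies not r) implies Box Dia ((r and not s) implies not r)), w0
3. s, w0
4. (r and not s) implies not r, w0
5. not Box Dia ((r and not s) implies not r), w0
6. not (r and not s), w0
7. not Dia ((r and not s) implies not r), w1
8. not ((r and not s) implies not r), w0
9. r and not s, w0
10. r, w0
11. not s, w0
Accessibility: w0Rw0, w0Rw1, w1Rw0, w1Rw1
Branch closes: s and not s both at w0.
Every branch closes (one shown): unsatisfiable in S5.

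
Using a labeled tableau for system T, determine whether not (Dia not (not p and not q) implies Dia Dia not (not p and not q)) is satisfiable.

1. not (Dia not (not p and not q) implies Dia Dia not (not p and not q)), 0
2. Dia not (not p and not q), 0
3. not Dia Dia not (not p and not q), 0
4. not Dia not (not p and not q), 0
5. not p and not q, 0
6. not p, 0
7. not q, 0
8. not (not p and not q), 1
9. not Dia not (not p and not q), 1
10. not p and not q, 1
11. not p, 1
12. not q, 1
13. q, 1
Accessibility: 0R0, 0R1, 1R1
Branch closes: q and not q both at 1.
(One branch shown.) All branches close.

No, unsatisfiable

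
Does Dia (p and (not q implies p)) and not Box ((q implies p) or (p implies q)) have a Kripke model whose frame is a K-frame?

No, unsatisfiable

1. Dia (p and (not q implies p)) and not Box ((q implies p) or (p implies q)), w0
2. Dia (p and (not q implies p)), w0   [and-rule on 1]
3. not Box ((q implies p) or (p implies q)), w0   [and-rule on 1]
4. p and (not q implies p), w1   [Dia-rule on 2: fresh world w1, w0Rw1]
5. p, w1   [and-rule on 4]
6. not q implies p, w1   [and-rule on 4]
7. not ((q implies p) or (p implies q)), w2   [neg-Box-rule on 3: fresh world w2, w0Rw2]
8. not (q implies p), w2   [neg-or-rule on 7]
9. not (p implies q), w2   [neg-or-rule on 7]
10. q, w2   [neg-implies-rule on 8]
11. not p, w2   [neg-implies-rule on 8]
12. p, w2   [neg-implies-rule on 9]
13. not q, w2   [neg-implies-rule on 9]
Accessibility: w0Rw1, w0Rw2
Branch closes: p and not p both at w2.
(One branch shown.) All branches close.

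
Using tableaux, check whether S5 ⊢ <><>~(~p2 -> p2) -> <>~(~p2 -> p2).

Tableau for the negation ~(<><>~(~p2 -> p2) -> <>~(~p2 -> p2)):
1. ~(<><>~(~p2 -> p2) -> <>~(~p2 -> p2)), 0
2. <><>~(~p2 -> p2), 0
3. ~<>~(~p2 -> p2), 0
4. ~p2 -> p2, 0
5. p2, 0
6. <>~(~p2 -> p2), 1
7. ~p2 -> p2, 1
8. p2, 1
9. ~(~p2 -> p2), 2
10. ~p2, 2
11. ~p2 -> p2, 2
12. p2, 2
Accessibility: 0R0, 0R1, 0R2, 1R0, 1R1, 1R2, 2R0, 2R1, 2R2
Branch closes: p2 and ~p2 both at 2.
All branches of the negation close; one closing branch shown above.

Valid in S5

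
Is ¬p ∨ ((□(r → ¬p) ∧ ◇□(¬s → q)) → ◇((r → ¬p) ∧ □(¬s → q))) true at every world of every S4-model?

Valid in S4

Tableau for the negation ¬(¬p ∨ ((□(r → ¬p) ∧ ◇□(¬s → q)) → ◇((r → ¬p) ∧ □(¬s → q)))):
1. ¬(¬p ∨ ((□(r → ¬p) ∧ ◇□(¬s → q)) → ◇((r → ¬p) ∧ □(¬s → q)))), u
2. p, u
3. ¬((□(r → ¬p) ∧ ◇□(¬s → q)) → ◇((r → ¬p) ∧ □(¬s → q))), u
4. □(r → ¬p) ∧ ◇□(¬s → q), u
5. ¬◇((r → ¬p) ∧ □(¬s → q)), u
6. □(r → ¬p), u
7. ◇□(¬s → q), u
8. ¬((r → ¬p) ∧ □(¬s → q)), u
9. r → ¬p, u
10. ¬□(¬s → q), u
11. ¬r, u
12. □(¬s → q), v
13. ¬((r → ¬p) ∧ □(¬s → q)), v
14. r → ¬p, v
15. ¬s → q, v
16. ¬□(¬s → q), v
17. ¬p, v
18. q, v
19. ¬(¬s → q), w
20. ¬s, w
21. ¬q, w
22. ¬((r → ¬p) ∧ □(¬s → q)), w
23. r → ¬p, w
24. ¬□(¬s → q), w
25. ¬p, w
26. ¬(¬s → q), x
27. ¬s, x
28. ¬q, x
29. ¬((r → ¬p) ∧ □(¬s → q)), x
30. r → ¬p, x
31. ¬s → q, x
32. ¬□(¬s → q), x
33. ¬p, x
34. q, x
Accessibility: uRu, uRv, uRw, uRx, vRv, vRx, wRw, xRx
Branch closes: q and ¬q both at x.
Every branch of the negation's tableau closes; the branch above is one of them.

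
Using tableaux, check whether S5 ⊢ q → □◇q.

Valid in S5

Tableau for the negation ¬(q → □◇q):
1. ¬(q → □◇q), 0
2. q, 0
3. ¬□◇q, 0
4. ¬◇q, 1
5. ¬q, 0
Accessibility: 0R0, 0R1, 1R0, 1R1
Branch closes: q and ¬q both at 0.
Every branch of the negation's tableau closes; the branch above is one of them.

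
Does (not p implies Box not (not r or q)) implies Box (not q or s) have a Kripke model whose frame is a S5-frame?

Satisfiable (open branch found)

1. (not p implies Box not (not r or q)) implies Box (not q or s), u
2. Box (not q or s), u
3. not q or s, u
4. s, u
Accessibility: uRu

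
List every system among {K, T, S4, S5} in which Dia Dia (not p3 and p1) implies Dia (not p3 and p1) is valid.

S4-tableau for the negation not (Dia Dia (not p3 and p1) implies Dia (not p3 and p1)):
1. not (Dia Dia (not p3 and p1) implies Dia (not p3 and p1)), 0
2. Dia Dia (not p3 and p1), 0   [neg-implies-rule on 1]
3. not Dia (not p3 and p1), 0   [neg-implies-rule on 1]
4. not (not p3 and p1), 0   [neg-Dia-rule on 3 via 0R0]
5. not p1, 0   [neg-and-rule on 4 (branches; this branch)]
6. Dia (not p3 and p1), 1   [Dia-rule on 2: fresh world 1, 0R1]
7. not (not p3 and p1), 1   [neg-Dia-rule on 3 via 0R1]
8. not p1, 1   [neg-and-rule on 7 (branches; this branch)]
9. not p3 and p1, 2   [Dia-rule on 6: fresh world 2, 1R2]
10. not p3, 2   [and-rule on 9]
11. p1, 2   [and-rule on 9]
12. not (not p3 and p1), 2   [neg-Dia-rule on 3 via 0R2]
13. not p1, 2   [neg-and-rule on 12 (branches; this branch)]
Accessibility: 0R0, 0R1, 0R2, 1R1, 1R2, 2R2
Branch closes: p1 and not p1 both at 2.
Every branch closes (one shown): valid in S4, hence also in S5 (every theorem of S4 is a theorem of S5).
T-tableau for the negation not (Dia Dia (not p3 and p1) implies Dia (not p3 and p1)):
1. not (Dia Dia (not p3 and p1) implies Dia (not p3 and p1)), 0
2. Dia Dia (not p3 and p1), 0   [neg-implies-rule on 1]
3. not Dia (not p3 and p1), 0   [neg-implies-rule on 1]
4. not (not p3 and p1), 0   [neg-Dia-rule on 3 via 0R0]
5. not p1, 0   [neg-and-rule on 4 (branches; this branch)]
6. Dia (not p3 and p1), 1   [Dia-rule on 2: fresh world 1, 0R1]
7. not (not p3 and p1), 1   [neg-Dia-rule on 3 via 0R1]
8. not p1, 1   [neg-and-rule on 7 (branches; this branch)]
9. not p3 and p1, 2   [Dia-rule on 6: fresh world 2, 1R2]
10. not p3, 2   [and-rule on 9]
11. p1, 2   [and-rule on 9]
Accessibility: 0R0, 0R1, 1R1, 1R2, 2R2
Complete open branch: countermodel on a T-frame, so not valid in T, nor in K (the same frame is also a K-frame).

S4, S5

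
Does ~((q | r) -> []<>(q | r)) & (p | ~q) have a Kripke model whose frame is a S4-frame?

Satisfiable (open branch found)

1. ~((q | r) -> []<>(q | r)) & (p | ~q), 0
2. ~((q | r) -> []<>(q | r)), 0   [&-rule on 1]
3. p | ~q, 0   [&-rule on 1]
4. q | r, 0   [~->-rule on 2]
5. ~[]<>(q | r), 0   [~->-rule on 2]
6. ~q, 0   [|-rule on 3 (branches; this branch)]
7. r, 0   [|-rule on 4 (branches; this branch)]
8. ~<>(q | r), 1   [~[]-rule on 5: fresh world 1, 0R1]
9. ~(q | r), 1   [~<>-rule on 8 via 1R1]
10. ~q, 1   [~|-rule on 9]
11. ~r, 1   [~|-rule on 9]
Accessibility: 0R0, 0R1, 1R1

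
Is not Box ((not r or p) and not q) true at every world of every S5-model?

Not valid

Tableau for the negation Box ((not r or p) and not q):
1. Box ((not r or p) and not q), w0
2. (not r or p) and not q, w0   [Box-rule on 1 via w0Rw0]
3. not r or p, w0   [and-rule on 2]
4. not q, w0   [and-rule on 2]
5. p, w0   [or-rule on 3 (branches; this branch)]
Accessibility: w0Rw0
The negation has an open branch (countermodel exists).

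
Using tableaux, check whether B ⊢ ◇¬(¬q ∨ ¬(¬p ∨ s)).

Not valid

Tableau for the negation ¬◇¬(¬q ∨ ¬(¬p ∨ s)):
1. ¬◇¬(¬q ∨ ¬(¬p ∨ s)), u
2. ¬q ∨ ¬(¬p ∨ s), u
3. ¬(¬p ∨ s), u
4. p, u
5. ¬s, u
Accessibility: uRu
The negation has an open branch (countermodel exists).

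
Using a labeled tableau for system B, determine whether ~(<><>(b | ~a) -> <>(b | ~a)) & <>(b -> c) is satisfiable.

Satisfiable

1. ~(<><>(b | ~a) -> <>(b | ~a)) & <>(b -> c), u
2. ~(<><>(b | ~a) -> <>(b | ~a)), u
3. <>(b -> c), u
4. <><>(b | ~a), u
5. ~<>(b | ~a), u
6. ~(b | ~a), u
7. ~b, u
8. a, u
9. b -> c, v
10. ~(b | ~a), v
11. ~b, v
12. a, v
13. c, v
14. <>(b | ~a), w
15. ~(b | ~a), w
16. ~b, w
17. a, w
18. b | ~a, x
19. ~a, x
Accessibility: uRu, uRv, uRw, vRu, vRv, wRu, wRw, wRx, xRw, xRx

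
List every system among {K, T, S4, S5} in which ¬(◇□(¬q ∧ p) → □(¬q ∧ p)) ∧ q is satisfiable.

K, T, S4

S5-tableau for the formula:
1. ¬(◇□(¬q ∧ p) → □(¬q ∧ p)) ∧ q, w0
2. ¬(◇□(¬q ∧ p) → □(¬q ∧ p)), w0
3. q, w0
4. ◇□(¬q ∧ p), w0
5. ¬□(¬q ∧ p), w0
6. □(¬q ∧ p), w1
7. ¬q ∧ p, w0
8. ¬q, w0
9. p, w0
Accessibility: w0Rw0, w0Rw1, w1Rw0, w1Rw1
Branch closes: q and ¬q both at w0.
Every branch closes (one shown): unsatisfiable in S5.
S4-tableau for the formula:
1. ¬(◇□(¬q ∧ p) → □(¬q ∧ p)) ∧ q, w0
2. ¬(◇□(¬q ∧ p) → □(¬q ∧ p)), w0
3. q, w0
4. ◇□(¬q ∧ p), w0
5. ¬□(¬q ∧ p), w0
6. □(¬q ∧ p), w1
7. ¬q ∧ p, w1
8. ¬q, w1
9. p, w1
10. ¬(¬q ∧ p), w2
11. ¬p, w2
Accessibility: w0Rw0, w0Rw1, w0Rw2, w1Rw1, w2Rw2
Complete open branch: satisfiable in S4, hence also in K, T (this S4-model is also a K-model and a T-model).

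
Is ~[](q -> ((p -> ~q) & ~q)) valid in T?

Not valid

Tableau for the negation [](q -> ((p -> ~q) & ~q)):
1. [](q -> ((p -> ~q) & ~q)), u
2. q -> ((p -> ~q) & ~q), u
3. (p -> ~q) & ~q, u
4. p -> ~q, u
5. ~q, u
Accessibility: uRu
The negation has an open branch (countermodel exists).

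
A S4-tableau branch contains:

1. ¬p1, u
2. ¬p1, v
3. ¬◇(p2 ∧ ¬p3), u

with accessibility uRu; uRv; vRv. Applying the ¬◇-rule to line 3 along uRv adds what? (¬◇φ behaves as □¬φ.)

¬(p2 ∧ ¬p3), v

¬◇φ behaves as □¬φ: propagate the negated body to each accessible world.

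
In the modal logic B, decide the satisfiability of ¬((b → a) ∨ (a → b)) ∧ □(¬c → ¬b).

No, unsatisfiable

1. ¬((b → a) ∨ (a → b)) ∧ □(¬c → ¬b), 0
2. ¬((b → a) ∨ (a → b)), 0
3. □(¬c → ¬b), 0
4. ¬(b → a), 0
5. ¬(a → b), 0
6. b, 0
7. ¬a, 0
8. a, 0
9. ¬b, 0
Accessibility: 0R0
Branch closes: a and ¬a both at 0.
Every branch closes; the branch above is one of them.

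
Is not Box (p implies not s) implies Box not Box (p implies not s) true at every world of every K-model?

Tableau for the negation not (not Box (p implies not s) implies Box not Box (p implies not s)):
1. not (not Box (p implies not s) implies Box not Box (p implies not s)), w0
2. not Box (p implies not s), w0   [neg-implies-rule on 1]
3. not Box not Box (p implies not s), w0   [neg-implies-rule on 1]
4. not (p implies not s), w1   [neg-Box-rule on 2: fresh world w1, w0Rw1]
5. p, w1   [neg-implies-rule on 4]
6. s, w1   [neg-implies-rule on 4]
7. Box (p implies not s), w2   [neg-Box-rule on 3: fresh world w2, w0Rw2]
Accessibility: w0Rw1, w0Rw2
The negation has an open branch (countermodel exists).

No, not valid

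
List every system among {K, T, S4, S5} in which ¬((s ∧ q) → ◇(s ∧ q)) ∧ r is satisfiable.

T-tableau for the formula:
1. ¬((s ∧ q) → ◇(s ∧ q)) ∧ r, w0
2. ¬((s ∧ q) → ◇(s ∧ q)), w0
3. r, w0
4. s ∧ q, w0
5. ¬◇(s ∧ q), w0
6. s, w0
7. q, w0
8. ¬(s ∧ q), w0
9. ¬q, w0
Accessibility: w0Rw0
Branch closes: q and ¬q both at w0.
Every branch closes (one shown): unsatisfiable in T, hence also in S4, S5 (every S4/S5-frame is a T-frame).
K-tableau for the formula:
1. ¬((s ∧ q) → ◇(s ∧ q)) ∧ r, w0
2. ¬((s ∧ q) → ◇(s ∧ q)), w0
3. r, w0
4. s ∧ q, w0
5. ¬◇(s ∧ q), w0
6. s, w0
7. q, w0
Complete open branch: satisfiable in K.

K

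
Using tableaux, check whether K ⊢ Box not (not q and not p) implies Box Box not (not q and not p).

No, not valid

Tableau for the negation not (Box not (not q and not p) implies Box Box not (not q and not p)):
1. not (Box not (not q and not p) implies Box Box not (not q and not p)), w0
2. Box not (not q and not p), w0   [neg-implies-rule on 1]
3. not Box Box not (not q and not p), w0   [neg-implies-rule on 1]
4. not Box not (not q and not p), w1   [neg-Box-rule on 3: fresh world w1, w0Rw1]
5. not (not q and not p), w1   [Box-rule on 2 via w0Rw1]
6. p, w1   [neg-and-rule on 5 (branches; this branch)]
7. not q and not p, w2   [neg-Box-rule on 4: fresh world w2, w1Rw2]
8. not q, w2   [and-rule on 7]
9. not p, w2   [and-rule on 7]
Accessibility: w0Rw1, w1Rw2
The negation has an open branch (countermodel exists).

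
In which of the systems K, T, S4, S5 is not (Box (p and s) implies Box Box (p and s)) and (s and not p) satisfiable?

K

K-tableau for the formula:
1. not (Box (p and s) implies Box Box (p and s)) and (s and not p), w0
2. not (Box (p and s) implies Box Box (p and s)), w0
3. s and not p, w0
4. Box (p and s), w0
5. not Box Box (p and s), w0
6. s, w0
7. not p, w0
8. not Box (p and s), w1
9. p and s, w1
10. p, w1
11. s, w1
12. not (p and s), w2
13. not s, w2
Accessibility: w0Rw1, w1Rw2
Complete open branch: satisfiable in K.
T-tableau for the formula:
1. not (Box (p and s) implies Box Box (p and s)) and (s and not p), w0
2. not (Box (p and s) implies Box Box (p and s)), w0
3. s and not p, w0
4. Box (p and s), w0
5. not Box Box (p and s), w0
6. s, w0
7. not p, w0
8. p and s, w0
9. p, w0
Accessibility: w0Rw0
Branch closes: p and not p both at w0.
Every branch closes (one shown): unsatisfiable in T, hence also in S4, S5 (every S4/S5-frame is a T-frame).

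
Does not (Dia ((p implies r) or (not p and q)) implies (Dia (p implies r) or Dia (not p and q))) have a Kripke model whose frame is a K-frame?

1. not (Dia ((p implies r) or (not p and q)) implies (Dia (p implies r) or Dia (not p and q))), 0
2. Dia ((p implies r) or (not p and q)), 0
3. not (Dia (p implies r) or Dia (not p and q)), 0
4. not Dia (p implies r), 0
5. not Dia (not p and q), 0
6. (p implies r) or (not p and q), 1
7. not (p implies r), 1
8. p, 1
9. not r, 1
10. not (not p and q), 1
11. p implies r, 1
12. not q, 1
13. r, 1
Accessibility: 0R1
Branch closes: r and not r both at 1.
(One branch shown.) All branches close.

No, unsatisfiable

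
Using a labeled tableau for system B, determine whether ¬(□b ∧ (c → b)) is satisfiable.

1. ¬(□b ∧ (c → b)), 0
2. ¬(c → b), 0
3. c, 0
4. ¬b, 0
Accessibility: 0R0

Yes, satisfiable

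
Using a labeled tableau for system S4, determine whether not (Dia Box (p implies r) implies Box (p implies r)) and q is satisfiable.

1. not (Dia Box (p implies r) implies Box (p implies r)) and q, 0
2. not (Dia Box (p implies r) implies Box (p implies r)), 0   [and-rule on 1]
3. q, 0   [and-rule on 1]
4. Dia Box (p implies r), 0   [neg-implies-rule on 2]
5. not Box (p implies r), 0   [neg-implies-rule on 2]
6. Box (p implies r), 1   [Dia-rule on 4: fresh world 1, 0R1]
7. p implies r, 1   [Box-rule on 6 via 1R1]
8. r, 1   [implies-rule on 7 (branches; this branch)]
9. not (p implies r), 2   [neg-Box-rule on 5: fresh world 2, 0R2]
10. p, 2   [neg-implies-rule on 9]
11. not r, 2   [neg-implies-rule on 9]
Accessibility: 0R0, 0R1, 0R2, 1R1, 2R2

Yes, satisfiable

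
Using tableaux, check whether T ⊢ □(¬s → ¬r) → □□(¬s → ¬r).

Tableau for the negation ¬(□(¬s → ¬r) → □□(¬s → ¬r)):
1. ¬(□(¬s → ¬r) → □□(¬s → ¬r)), w0
2. □(¬s → ¬r), w0   [¬→-rule on 1]
3. ¬□□(¬s → ¬r), w0   [¬→-rule on 1]
4. ¬s → ¬r, w0   [□-rule on 2 via w0Rw0]
5. ¬r, w0   [→-rule on 4 (branches; this branch)]
6. ¬□(¬s → ¬r), w1   [¬□-rule on 3: fresh world w1, w0Rw1]
7. ¬s → ¬r, w1   [□-rule on 2 via w0Rw1]
8. ¬r, w1   [→-rule on 7 (branches; this branch)]
9. ¬(¬s → ¬r), w2   [¬□-rule on 6: fresh world w2, w1Rw2]
10. ¬s, w2   [¬→-rule on 9]
11. r, w2   [¬→-rule on 9]
Accessibility: w0Rw0, w0Rw1, w1Rw1, w1Rw2, w2Rw2
The negation has an open branch (countermodel exists).

No, not valid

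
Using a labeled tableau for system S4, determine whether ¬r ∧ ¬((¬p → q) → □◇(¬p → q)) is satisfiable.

1. ¬r ∧ ¬((¬p → q) → □◇(¬p → q)), 0
2. ¬r, 0   [∧-rule on 1]
3. ¬((¬p → q) → □◇(¬p → q)), 0   [∧-rule on 1]
4. ¬p → q, 0   [¬→-rule on 3]
5. ¬□◇(¬p → q), 0   [¬→-rule on 3]
6. q, 0   [→-rule on 4 (branches; this branch)]
7. ¬◇(¬p → q), 1   [¬□-rule on 5: fresh world 1, 0R1]
8. ¬(¬p → q), 1   [¬◇-rule on 7 via 1R1]
9. ¬p, 1   [¬→-rule on 8]
10. ¬q, 1   [¬→-rule on 8]
Accessibility: 0R0, 0R1, 1R1

Yes, satisfiable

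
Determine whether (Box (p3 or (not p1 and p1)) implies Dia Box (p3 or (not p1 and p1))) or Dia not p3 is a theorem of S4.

Tableau for the negation not ((Box (p3 or (not p1 and p1)) implies Dia Box (p3 or (not p1 and p1))) or Dia not p3):
1. not ((Box (p3 or (not p1 and p1)) implies Dia Box (p3 or (not p1 and p1))) or Dia not p3), w0
2. not (Box (p3 or (not p1 and p1)) implies Dia Box (p3 or (not p1 and p1))), w0
3. not Dia not p3, w0
4. Box (p3 or (not p1 and p1)), w0
5. not Dia Box (p3 or (not p1 and p1)), w0
6. p3, w0
7. p3 or (not p1 and p1), w0
8. not Box (p3 or (not p1 and p1)), w0
9. not (p3 or (not p1 and p1)), w1
10. not p3, w1
11. not (not p1 and p1), w1
12. p3, w1
Accessibility: w0Rw0, w0Rw1, w1Rw1
Branch closes: p3 and not p3 both at w1.
All branches of the negation close; one closing branch shown above.

Yes, valid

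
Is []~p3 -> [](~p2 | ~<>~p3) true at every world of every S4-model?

No, not valid

Tableau for the negation ~([]~p3 -> [](~p2 | ~<>~p3)):
1. ~([]~p3 -> [](~p2 | ~<>~p3)), u
2. []~p3, u
3. ~[](~p2 | ~<>~p3), u
4. ~p3, u
5. ~(~p2 | ~<>~p3), v
6. p2, v
7. <>~p3, v
8. ~p3, v
9. ~p3, w
Accessibility: uRu, uRv, uRw, vRv, vRw, wRw
The negation has an open branch (countermodel exists).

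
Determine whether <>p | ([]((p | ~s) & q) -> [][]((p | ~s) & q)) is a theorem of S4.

Tableau for the negation ~(<>p | ([]((p | ~s) & q) -> [][]((p | ~s) & q))):
1. ~(<>p | ([]((p | ~s) & q) -> [][]((p | ~s) & q))), w0
2. ~<>p, w0
3. ~([]((p | ~s) & q) -> [][]((p | ~s) & q)), w0
4. []((p | ~s) & q), w0
5. ~[][]((p | ~s) & q), w0
6. ~p, w0
7. (p | ~s) & q, w0
8. p | ~s, w0
9. q, w0
10. ~s, w0
11. ~[]((p | ~s) & q), w1
12. ~p, w1
13. (p | ~s) & q, w1
14. p | ~s, w1
15. q, w1
16. ~s, w1
17. ~((p | ~s) & q), w2
18. ~p, w2
19. (p | ~s) & q, w2
20. p | ~s, w2
21. q, w2
22. ~(p | ~s), w2
23. s, w2
24. ~s, w2
Accessibility: w0Rw0, w0Rw1, w0Rw2, w1Rw1, w1Rw2, w2Rw2
Branch closes: s and ~s both at w2.
Every branch of the negation's tableau closes; the branch above is one of them.

Valid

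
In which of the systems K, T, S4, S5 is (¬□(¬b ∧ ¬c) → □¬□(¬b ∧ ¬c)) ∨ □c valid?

S5

S5-tableau for the negation ¬((¬□(¬b ∧ ¬c) → □¬□(¬b ∧ ¬c)) ∨ □c):
1. ¬((¬□(¬b ∧ ¬c) → □¬□(¬b ∧ ¬c)) ∨ □c), w0
2. ¬(¬□(¬b ∧ ¬c) → □¬□(¬b ∧ ¬c)), w0
3. ¬□c, w0
4. ¬□(¬b ∧ ¬c), w0
5. ¬□¬□(¬b ∧ ¬c), w0
6. ¬c, w1
7. ¬(¬b ∧ ¬c), w2
8. c, w2
9. □(¬b ∧ ¬c), w3
10. ¬b ∧ ¬c, w0
11. ¬b, w0
12. ¬c, w0
13. ¬b ∧ ¬c, w1
14. ¬b, w1
15. ¬b ∧ ¬c, w2
16. ¬b, w2
17. ¬c, w2
Accessibility: w0Rw0, w0Rw1, w0Rw2, w0Rw3, w1Rw0, w1Rw1, w1Rw2, w1Rw3, w2Rw0, w2Rw1, w2Rw2, w2Rw3, w3Rw0, w3Rw1, w3Rw2, w3Rw3
Branch closes: c and ¬c both at w2.
Every branch closes (one shown): valid in S5.
S4-tableau for the negation ¬((¬□(¬b ∧ ¬c) → □¬□(¬b ∧ ¬c)) ∨ □c):
1. ¬((¬□(¬b ∧ ¬c) → □¬□(¬b ∧ ¬c)) ∨ □c), w0
2. ¬(¬□(¬b ∧ ¬c) → □¬□(¬b ∧ ¬c)), w0
3. ¬□c, w0
4. ¬□(¬b ∧ ¬c), w0
5. ¬□¬□(¬b ∧ ¬c), w0
6. ¬c, w1
7. ¬(¬b ∧ ¬c), w2
8. c, w2
9. □(¬b ∧ ¬c), w3
10. ¬b ∧ ¬c, w3
11. ¬b, w3
12. ¬c, w3
Accessibility: w0Rw0, w0Rw1, w0Rw2, w0Rw3, w1Rw1, w2Rw2, w3Rw3
Complete open branch: countermodel on an S4-frame, so not valid in S4, nor in K, T (the same frame is also a K-frame and a T-frame).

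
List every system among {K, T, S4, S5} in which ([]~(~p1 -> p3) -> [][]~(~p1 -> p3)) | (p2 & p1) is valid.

T-tableau for the negation ~(([]~(~p1 -> p3) -> [][]~(~p1 -> p3)) | (p2 & p1)):
1. ~(([]~(~p1 -> p3) -> [][]~(~p1 -> p3)) | (p2 & p1)), 0
2. ~([]~(~p1 -> p3) -> [][]~(~p1 -> p3)), 0
3. ~(p2 & p1), 0
4. []~(~p1 -> p3), 0
5. ~[][]~(~p1 -> p3), 0
6. ~(~p1 -> p3), 0
7. ~p1, 0
8. ~p3, 0
9. ~[]~(~p1 -> p3), 1
10. ~(~p1 -> p3), 1
11. ~p1, 1
12. ~p3, 1
13. ~p1 -> p3, 2
14. p3, 2
Accessibility: 0R0, 0R1, 1R1, 1R2, 2R2
Complete open branch: countermodel on a T-frame, so not valid in T, nor in K (the same frame is also a K-frame).
S4-tableau for the negation ~(([]~(~p1 -> p3) -> [][]~(~p1 -> p3)) | (p2 & p1)):
1. ~(([]~(~p1 -> p3) -> [][]~(~p1 -> p3)) | (p2 & p1)), 0
2. ~([]~(~p1 -> p3) -> [][]~(~p1 -> p3)), 0
3. ~(p2 & p1), 0
4. []~(~p1 -> p3), 0
5. ~[][]~(~p1 -> p3), 0
6. ~(~p1 -> p3), 0
7. ~p1, 0
8. ~p3, 0
9. ~[]~(~p1 -> p3), 1
10. ~(~p1 -> p3), 1
11. ~p1, 1
12. ~p3, 1
13. ~p1 -> p3, 2
14. ~(~p1 -> p3), 2
15. ~p1, 2
16. ~p3, 2
17. p3, 2
Accessibility: 0R0, 0R1, 0R2, 1R1, 1R2, 2R2
Branch closes: p3 and ~p3 both at 2.
Every branch closes (one shown): valid in S4, hence also in S5 (every theorem of S4 is a theorem of S5).

S4, S5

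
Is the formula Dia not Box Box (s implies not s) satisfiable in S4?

Satisfiable

1. Dia not Box Box (s implies not s), 0
2. not Box Box (s implies not s), 1   [Dia-rule on 1: fresh world 1, 0R1]
3. not Box (s implies not s), 2   [neg-Box-rule on 2: fresh world 2, 1R2]
4. not (s implies not s), 3   [neg-Box-rule on 3: fresh world 3, 2R3]
5. s, 3   [neg-implies-rule on 4]
Accessibility: 0R0, 0R1, 0R2, 0R3, 1R1, 1R2, 1R3, 2R2, 2R3, 3R3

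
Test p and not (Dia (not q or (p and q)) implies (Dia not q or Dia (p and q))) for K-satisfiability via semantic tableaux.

No, unsatisfiable

1. p and not (Dia (not q or (p and q)) implies (Dia not q or Dia (p and q))), u
2. p, u   [and-rule on 1]
3. not (Dia (not q or (p and q)) implies (Dia not q or Dia (p and q))), u   [and-rule on 1]
4. Dia (not q or (p and q)), u   [neg-implies-rule on 3]
5. not (Dia not q or Dia (p and q)), u   [neg-implies-rule on 3]
6. not Dia not q, u   [neg-or-rule on 5]
7. not Dia (p and q), u   [neg-or-rule on 5]
8. not q or (p and q), v   [Dia-rule on 4: fresh world v, uRv]
9. q, v   [neg-Dia-rule on 6 via uRv]
10. not (p and q), v   [neg-Dia-rule on 7 via uRv]
11. p and q, v   [or-rule on 8 (branches; this branch)]
12. p, v   [and-rule on 11]
13. not q, v   [neg-and-rule on 10 (branches; this branch)]
Accessibility: uRv
Branch closes: q and not q both at v.
All branches of the tableau close; one closing branch shown above.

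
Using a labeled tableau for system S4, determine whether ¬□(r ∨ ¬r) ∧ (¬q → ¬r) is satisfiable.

No, unsatisfiable

1. ¬□(r ∨ ¬r) ∧ (¬q → ¬r), 0
2. ¬□(r ∨ ¬r), 0
3. ¬q → ¬r, 0
4. ¬r, 0
5. ¬(r ∨ ¬r), 1
6. ¬r, 1
7. r, 1
Accessibility: 0R0, 0R1, 1R1
Branch closes: r and ¬r both at 1.
All branches of the tableau close; one closing branch shown above.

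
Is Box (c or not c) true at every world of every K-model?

Tableau for the negation not Box (c or not c):
1. not Box (c or not c), u
2. not (c or not c), v
3. not c, v
4. c, v
Accessibility: uRv
Branch closes: c and not c both at v.
All branches of the negation close; one closing branch shown above.

Valid in K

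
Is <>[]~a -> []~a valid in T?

Tableau for the negation ~(<>[]~a -> []~a):
1. ~(<>[]~a -> []~a), 0
2. <>[]~a, 0
3. ~[]~a, 0
4. []~a, 1
5. ~a, 1
6. a, 2
Accessibility: 0R0, 0R1, 0R2, 1R1, 2R2
The negation has an open branch (countermodel exists).

Not valid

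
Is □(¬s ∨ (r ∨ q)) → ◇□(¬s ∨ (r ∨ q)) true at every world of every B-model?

Valid

Tableau for the negation ¬(□(¬s ∨ (r ∨ q)) → ◇□(¬s ∨ (r ∨ q))):
1. ¬(□(¬s ∨ (r ∨ q)) → ◇□(¬s ∨ (r ∨ q))), w0
2. □(¬s ∨ (r ∨ q)), w0
3. ¬◇□(¬s ∨ (r ∨ q)), w0
4. ¬s ∨ (r ∨ q), w0
5. ¬□(¬s ∨ (r ∨ q)), w0
6. r ∨ q, w0
7. q, w0
8. ¬(¬s ∨ (r ∨ q)), w1
9. s, w1
10. ¬(r ∨ q), w1
11. ¬r, w1
12. ¬q, w1
13. ¬s ∨ (r ∨ q), w1
14. ¬□(¬s ∨ (r ∨ q)), w1
15. r ∨ q, w1
16. q, w1
Accessibility: w0Rw0, w0Rw1, w1Rw0, w1Rw1
Branch closes: q and ¬q both at w1.
All branches of the negation close; one closing branch shown above.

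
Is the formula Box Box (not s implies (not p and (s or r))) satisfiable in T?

1. Box Box (not s implies (not p and (s or r))), u
2. Box (not s implies (not p and (s or r))), u
3. not s implies (not p and (s or r)), u
4. not p and (s or r), u
5. not p, u
6. s or r, u
7. r, u
Accessibility: uRu

Satisfiable (open branch found)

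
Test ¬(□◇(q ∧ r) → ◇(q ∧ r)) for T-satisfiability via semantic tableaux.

1. ¬(□◇(q ∧ r) → ◇(q ∧ r)), 0
2. □◇(q ∧ r), 0
3. ¬◇(q ∧ r), 0
4. ◇(q ∧ r), 0
5. ¬(q ∧ r), 0
6. ¬r, 0
7. q ∧ r, 1
8. q, 1
9. r, 1
10. ◇(q ∧ r), 1
11. ¬(q ∧ r), 1
12. ¬r, 1
Accessibility: 0R0, 0R1, 1R1
Branch closes: r and ¬r both at 1.
(One branch shown.) All branches close.

Unsatisfiable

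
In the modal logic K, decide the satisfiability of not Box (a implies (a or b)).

1. not Box (a implies (a or b)), w0
2. not (a implies (a or b)), w1   [neg-Box-rule on 1: fresh world w1, w0Rw1]
3. a, w1   [neg-implies-rule on 2]
4. not (a or b), w1   [neg-implies-rule on 2]
5. not a, w1   [neg-or-rule on 4]
6. not b, w1   [neg-or-rule on 4]
Accessibility: w0Rw1
Branch closes: a and not a both at w1.
Every branch closes; the branch above is one of them.

Unsatisfiable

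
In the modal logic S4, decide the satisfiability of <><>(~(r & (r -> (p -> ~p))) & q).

Satisfiable

1. <><>(~(r & (r -> (p -> ~p))) & q), 0
2. <>(~(r & (r -> (p -> ~p))) & q), 1
3. ~(r & (r -> (p -> ~p))) & q, 2
4. ~(r & (r -> (p -> ~p))), 2
5. q, 2
6. ~(r -> (p -> ~p)), 2
7. r, 2
8. ~(p -> ~p), 2
9. p, 2
Accessibility: 0R0, 0R1, 0R2, 1R1, 1R2, 2R2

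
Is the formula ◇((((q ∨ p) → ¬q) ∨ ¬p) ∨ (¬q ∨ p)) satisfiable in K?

Satisfiable (open branch found)

1. ◇((((q ∨ p) → ¬q) ∨ ¬p) ∨ (¬q ∨ p)), w0
2. (((q ∨ p) → ¬q) ∨ ¬p) ∨ (¬q ∨ p), w1   [◇-rule on 1: fresh world w1, w0Rw1]
3. ¬q ∨ p, w1   [∨-rule on 2 (branches; this branch)]
4. p, w1   [∨-rule on 3 (branches; this branch)]
Accessibility: w0Rw1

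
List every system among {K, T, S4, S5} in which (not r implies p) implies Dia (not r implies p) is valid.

T-tableau for the negation not ((not r implies p) implies Dia (not r implies p)):
1. not ((not r implies p) implies Dia (not r implies p)), w0
2. not r implies p, w0
3. not Dia (not r implies p), w0
4. not (not r implies p), w0
5. not r, w0
6. not p, w0
7. p, w0
Accessibility: w0Rw0
Branch closes: p and not p both at w0.
Every branch closes (one shown): valid in T, hence also in S4, S5 (every theorem of T is a theorem of S4 and S5).
K-tableau for the negation not ((not r implies p) implies Dia (not r implies p)):
1. not ((not r implies p) implies Dia (not r implies p)), w0
2. not r implies p, w0
3. not Dia (not r implies p), w0
4. p, w0
Complete open branch: countermodel on a K-frame, so not valid in K.

T, S4, S5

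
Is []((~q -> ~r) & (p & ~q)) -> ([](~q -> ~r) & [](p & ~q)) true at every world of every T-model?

Valid

Tableau for the negation ~([]((~q -> ~r) & (p & ~q)) -> ([](~q -> ~r) & [](p & ~q))):
1. ~([]((~q -> ~r) & (p & ~q)) -> ([](~q -> ~r) & [](p & ~q))), u
2. []((~q -> ~r) & (p & ~q)), u
3. ~([](~q -> ~r) & [](p & ~q)), u
4. (~q -> ~r) & (p & ~q), u
5. ~q -> ~r, u
6. p & ~q, u
7. p, u
8. ~q, u
9. ~[](~q -> ~r), u
10. ~r, u
11. ~(~q -> ~r), v
12. ~q, v
13. r, v
14. (~q -> ~r) & (p & ~q), v
15. ~q -> ~r, v
16. p & ~q, v
17. p, v
18. ~r, v
Accessibility: uRu, uRv, vRv
Branch closes: r and ~r both at v.
Every branch of the negation's tableau closes; the branch above is one of them.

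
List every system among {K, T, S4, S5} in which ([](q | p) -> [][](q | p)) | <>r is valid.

S4, S5

T-tableau for the negation ~(([](q | p) -> [][](q | p)) | <>r):
1. ~(([](q | p) -> [][](q | p)) | <>r), w0
2. ~([](q | p) -> [][](q | p)), w0
3. ~<>r, w0
4. [](q | p), w0
5. ~[][](q | p), w0
6. ~r, w0
7. q | p, w0
8. p, w0
9. ~[](q | p), w1
10. ~r, w1
11. q | p, w1
12. p, w1
13. ~(q | p), w2
14. ~q, w2
15. ~p, w2
Accessibility: w0Rw0, w0Rw1, w1Rw1, w1Rw2, w2Rw2
Complete open branch: countermodel on a T-frame, so not valid in T, nor in K (the same frame is also a K-frame).
S4-tableau for the negation ~(([](q | p) -> [][](q | p)) | <>r):
1. ~(([](q | p) -> [][](q | p)) | <>r), w0
2. ~([](q | p) -> [][](q | p)), w0
3. ~<>r, w0
4. [](q | p), w0
5. ~[][](q | p), w0
6. ~r, w0
7. q | p, w0
8. p, w0
9. ~[](q | p), w1
10. ~r, w1
11. q | p, w1
12. p, w1
13. ~(q | p), w2
14. ~q, w2
15. ~p, w2
16. ~r, w2
17. q | p, w2
18. p, w2
Accessibility: w0Rw0, w0Rw1, w0Rw2, w1Rw1, w1Rw2, w2Rw2
Branch closes: p and ~p both at w2.
Every branch closes (one shown): valid in S4, hence also in S5 (every theorem of S4 is a theorem of S5).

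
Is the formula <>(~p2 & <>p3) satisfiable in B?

Yes, satisfiable

1. <>(~p2 & <>p3), u
2. ~p2 & <>p3, v   [<>-rule on 1: fresh world v, uRv]
3. ~p2, v   [&-rule on 2]
4. <>p3, v   [&-rule on 2]
5. p3, w   [<>-rule on 4: fresh world w, vRw]
Accessibility: uRu, uRv, vRu, vRv, vRw, wRv, wRw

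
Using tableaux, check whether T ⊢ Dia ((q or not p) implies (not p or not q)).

Not valid

Tableau for the negation not Dia ((q or not p) implies (not p or not q)):
1. not Dia ((q or not p) implies (not p or not q)), w0
2. not ((q or not p) implies (not p or not q)), w0
3. q or not p, w0
4. not (not p or not q), w0
5. p, w0
6. q, w0
Accessibility: w0Rw0
The negation has an open branch (countermodel exists).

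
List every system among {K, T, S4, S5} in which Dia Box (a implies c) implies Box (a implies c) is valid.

S5-tableau for the negation not (Dia Box (a implies c) implies Box (a implies c)):
1. not (Dia Box (a implies c) implies Box (a implies c)), u
2. Dia Box (a implies c), u   [neg-implies-rule on 1]
3. not Box (a implies c), u   [neg-implies-rule on 1]
4. Box (a implies c), v   [Dia-rule on 2: fresh world v, uRv]
5. a implies c, u   [Box-rule on 4 via vRu]
6. a implies c, v   [Box-rule on 4 via vRv]
7. c, u   [implies-rule on 5 (branches; this branch)]
8. c, v   [implies-rule on 6 (branches; this branch)]
9. not (a implies c), w   [neg-Box-rule on 3: fresh world w, uRw]
10. a, w   [neg-implies-rule on 9]
11. not c, w   [neg-implies-rule on 9]
12. a implies c, w   [Box-rule on 4 via vRw]
13. c, w   [implies-rule on 12 (branches; this branch)]
Accessibility: uRu, uRv, uRw, vRu, vRv, vRw, wRu, wRv, wRw
Branch closes: c and not c both at w.
Every branch closes (one shown): valid in S5.
S4-tableau for the negation not (Dia Box (a implies c) implies Box (a implies c)):
1. not (Dia Box (a implies c) implies Box (a implies c)), u
2. Dia Box (a implies c), u   [neg-implies-rule on 1]
3. not Box (a implies c), u   [neg-implies-rule on 1]
4. Box (a implies c), v   [Dia-rule on 2: fresh world v, uRv]
5. a implies c, v   [Box-rule on 4 via vRv]
6. c, v   [implies-rule on 5 (branches; this branch)]
7. not (a implies c), w   [neg-Box-rule on 3: fresh world w, uRw]
8. a, w   [neg-implies-rule on 7]
9. not c, w   [neg-implies-rule on 7]
Accessibility: uRu, uRv, uRw, vRv, wRw
Complete open branch: countermodel on an S4-frame, so not valid in S4, nor in K, T (the same frame is also a K-frame and a T-frame).

S5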